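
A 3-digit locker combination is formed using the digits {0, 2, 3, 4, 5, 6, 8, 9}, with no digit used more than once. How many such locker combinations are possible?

336

Choose and order 3 of the 8 symbols: the first digit has 8 options, the next 7, then 6.
8 × 7 × 6 = 336.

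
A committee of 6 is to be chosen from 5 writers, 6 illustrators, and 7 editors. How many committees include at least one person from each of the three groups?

With no constraint there are C(18,6) = 18564 possible selections.
Subtract selections that omit an entire group: no writers → C(13,6) = 1716; no illustrators → C(12,6) = 924; no editors → C(11,6) = 462.
Add back selections omitting two groups (i.e. drawn from a single group): C(5,6) + C(6,6) + C(7,6) = 8.
By inclusion–exclusion: 18564 − 3102 + 8 = 15470.

15470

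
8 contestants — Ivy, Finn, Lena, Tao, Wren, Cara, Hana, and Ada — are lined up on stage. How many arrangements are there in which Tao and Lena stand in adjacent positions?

10080

Place the 6 others and the Tao-Lena pair as 7 objects in a line; the pair has 2 internal arrangements.
So the count is 2·(7)! = 10080.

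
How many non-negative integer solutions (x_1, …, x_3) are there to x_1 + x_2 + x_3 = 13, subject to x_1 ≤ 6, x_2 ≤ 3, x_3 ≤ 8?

By stars and bars, unrestricted non-negative solutions to x_1+…+x_3 = 13 number C(13+2,2) = 105.
Subtract solutions that violate a single cap (substitute x_i' = x_i − (cap_i+1)): x_1 ≥ 7 gives C(8,2) = 28; x_2 ≥ 4 gives C(11,2) = 55; x_3 ≥ 9 gives C(6,2) = 15. Together 98.
Add back pairs where two caps are both exceeded: 6 + 0 + 1 = 7.
By inclusion–exclusion the count is 105 − 98 + 7 = 14.

14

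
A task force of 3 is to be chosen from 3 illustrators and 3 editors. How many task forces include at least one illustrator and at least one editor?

With no constraint there are C(6,3) = 20 possible selections.
Subtract selections that omit an entire group: no illustrators → C(3,3) = 1; no editors → C(3,3) = 1.
Both groups omitted at once is impossible, so 20 − 2 = 18.

18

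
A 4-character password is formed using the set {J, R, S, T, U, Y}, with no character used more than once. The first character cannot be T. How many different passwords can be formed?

The first character has 6−1 = 5 choices (anything except T).
The remaining 3 characters are filled from the other 5 symbols without repetition: 5 × 4 × 3 = 60.
Total: 5 × 60 = 300.

300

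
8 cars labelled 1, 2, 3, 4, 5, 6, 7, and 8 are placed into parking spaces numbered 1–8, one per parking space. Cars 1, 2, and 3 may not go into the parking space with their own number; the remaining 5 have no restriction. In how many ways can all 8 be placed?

27240

Let Aᵢ (for i ∈ {1, 2, 3}) be the placements that put car i in its forbidden parking space. Any j of these fix j positions, leaving (8−j)! ways to fill the rest, and there are C(3,j) ways to pick which j.
By inclusion–exclusion, the number of valid placements is Σ_{j=0}^{3} (−1)^j C(3,j)·(8−j)!.
Computing: 40320 − 15120 + 2160 − 120 = 27240.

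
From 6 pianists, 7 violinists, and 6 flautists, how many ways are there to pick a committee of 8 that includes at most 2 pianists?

Split by how many pianists are chosen (0 through 2).
Sum: C(6,0)·C(13,8) + C(6,1)·C(13,7) + C(6,2)·C(13,6) = 1287 + 10296 + 25740 = 37323.

37323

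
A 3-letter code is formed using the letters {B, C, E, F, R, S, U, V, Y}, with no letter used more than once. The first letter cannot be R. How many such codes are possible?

The first letter has 9−1 = 8 choices (anything except R).
The remaining 2 letters are filled from the other 8 symbols without repetition: 8 × 7 = 56.
Total: 8 × 56 = 448.

448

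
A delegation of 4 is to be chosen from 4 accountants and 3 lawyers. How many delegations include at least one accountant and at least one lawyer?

Total 4-person selections from all 7: C(7,4) = 35.
Subtract selections that omit an entire group: no accountants → C(3,4) = 0; no lawyers → C(4,4) = 1.
Both groups omitted at once is impossible, so 35 − 1 = 34.

34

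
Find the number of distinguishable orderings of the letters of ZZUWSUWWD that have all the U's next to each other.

3360

Treat the 2 copies of U as a single block. The multiset to arrange is then {UU, D, S, W, W, W, Z, Z}, 8 items in all.
That gives (8)!/(3!·2!) = 3360 arrangements.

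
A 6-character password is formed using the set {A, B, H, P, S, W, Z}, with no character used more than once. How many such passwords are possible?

With no repetition, fill the 6 characters in order: 7 choices, then 6, down to 2.
That product is 7 × 6 × 5 × 4 × 3 × 2 = 5040.

5040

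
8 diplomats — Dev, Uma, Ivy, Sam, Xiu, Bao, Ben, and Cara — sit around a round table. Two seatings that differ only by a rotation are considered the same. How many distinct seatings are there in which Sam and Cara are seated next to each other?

Glue Sam and Cara into a block (2 internal orders). Seating 7 units around a circle gives (6)! arrangements.
So 2 × (6)! = 2 × 720 = 1440.

1440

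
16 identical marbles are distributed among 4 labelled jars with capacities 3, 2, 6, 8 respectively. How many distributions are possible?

Without the upper bounds there are C(19,3) = 969 ways to split 16 among 4 jars.
Subtract solutions that violate a single cap (substitute x_i' = x_i − (cap_i+1)): x_1 ≥ 4 gives C(15,3) = 455; x_2 ≥ 3 gives C(16,3) = 560; x_3 ≥ 7 gives C(12,3) = 220; x_4 ≥ 9 gives C(10,3) = 120. Together 1355.
Add back pairs where two caps are both exceeded: 220 + 56 + 20 + 84 + 35 + 1 = 416.
Subtract triples: 10 + 1 + 0 + 0 = 11.
By inclusion–exclusion the count is 969 − 1355 + 416 − 11 = 19.

19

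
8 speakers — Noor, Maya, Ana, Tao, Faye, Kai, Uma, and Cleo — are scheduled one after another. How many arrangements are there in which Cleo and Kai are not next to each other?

30240

There are 8! = 40320 arrangements in all. If Cleo and Kai are adjacent, merging them into one block gives 2·(7)! = 10080 arrangements.
So 40320 − 10080 = 30240 arrangements keep them apart.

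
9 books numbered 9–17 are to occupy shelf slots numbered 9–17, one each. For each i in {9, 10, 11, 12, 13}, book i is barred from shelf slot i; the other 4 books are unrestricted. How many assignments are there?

Let Aᵢ (for 9 ≤ i ≤ 13) be the placements that put book i in its forbidden shelf slot. Any j of these fix j positions, leaving (9−j)! ways to fill the rest, and there are C(5,j) ways to pick which j.
By inclusion–exclusion, the number of valid placements is Σ_{j=0}^{5} (−1)^j C(5,j)·(9−j)!.
Computing: 362880 − 201600 + 50400 − 7200 + 600 − 24 = 205056.

205056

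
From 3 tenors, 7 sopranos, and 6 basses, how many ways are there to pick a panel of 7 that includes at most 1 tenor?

6864

Split by how many tenors are chosen (0 through 1).
Sum: C(3,0)·C(13,7) + C(3,1)·C(13,6) = 1716 + 5148 = 6864.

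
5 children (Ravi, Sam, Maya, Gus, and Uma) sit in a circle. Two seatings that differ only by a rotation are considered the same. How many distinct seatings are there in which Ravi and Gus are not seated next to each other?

Without the restriction there are (4)! = 24 seatings.
Seatings with Ravi beside Gus: treat them as a block with 2 internal orders, giving 2 × (3)! = 12.
Subtracting, 24 − 12 = 12.

12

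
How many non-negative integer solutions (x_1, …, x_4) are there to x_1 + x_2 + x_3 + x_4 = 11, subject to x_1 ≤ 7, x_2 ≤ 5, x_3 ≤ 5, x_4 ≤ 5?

By stars and bars, unrestricted non-negative solutions to x_1+…+x_4 = 11 number C(11+3,3) = 364.
Subtract solutions that violate a single cap (substitute x_i' = x_i − (cap_i+1)): x_1 ≥ 8 gives C(6,3) = 20; x_2 ≥ 6 gives C(8,3) = 56; x_3 ≥ 6 gives C(8,3) = 56; x_4 ≥ 6 gives C(8,3) = 56. Together 188.
No two caps can be exceeded simultaneously, so the pair terms are all 0.
By inclusion–exclusion the count is 364 − 188 + 0 = 176.

176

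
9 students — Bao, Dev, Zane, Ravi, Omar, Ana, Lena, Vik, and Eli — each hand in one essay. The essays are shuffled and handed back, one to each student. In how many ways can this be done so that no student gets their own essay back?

133496

Count assignments avoiding every fixed point. For any j of the 9 students fixed to their own essay, the other 9−j can be arranged in (9−j)! ways.
By inclusion–exclusion this is Σ_{j=0}^{9} (−1)^j C(9,j)·(9−j)!.
Computing: 362880 − 362880 + 181440 − 60480 + 15120 − 3024 + 504 − 72 + 9 − 1 = 133496.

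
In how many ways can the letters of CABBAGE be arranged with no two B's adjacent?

900

There are 7!/(2!·2!) = 1260 arrangements of CABBAGE in total.
If the two B's are adjacent, glue them into one block, leaving 6 items to arrange: (6)!/(2!) = 360 ways.
Hence 1260 − 360 = 900.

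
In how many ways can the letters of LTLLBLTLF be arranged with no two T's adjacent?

1176

There are 9!/(5!·2!) = 1512 arrangements of LTLLBLTLF in total.
If the two T's are adjacent, glue them into one block, leaving 8 items to arrange: (8)!/(5!) = 336 ways.
Hence 1512 − 336 = 1176.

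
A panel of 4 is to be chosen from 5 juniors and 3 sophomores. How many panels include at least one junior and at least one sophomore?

65

Unrestricted: C(8,4) = 70 ways to pick any 4 of the 8.
Selections missing a whole group: no juniors → C(3,4) = 0; no sophomores → C(5,4) = 5.
Both groups omitted at once is impossible, so 70 − 5 = 65.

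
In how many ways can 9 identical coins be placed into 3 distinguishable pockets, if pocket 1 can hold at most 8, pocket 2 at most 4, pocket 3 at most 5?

By stars and bars, unrestricted non-negative solutions to x_1+…+x_3 = 9 number C(9+2,2) = 55.
Subtract solutions that violate a single cap (substitute x_i' = x_i − (cap_i+1)): x_1 ≥ 9 gives C(2,2) = 1; x_2 ≥ 5 gives C(6,2) = 15; x_3 ≥ 6 gives C(5,2) = 10. Together 26.
No two caps can be exceeded simultaneously, so the pair terms are all 0.
By inclusion–exclusion the count is 55 − 26 + 0 = 29.

29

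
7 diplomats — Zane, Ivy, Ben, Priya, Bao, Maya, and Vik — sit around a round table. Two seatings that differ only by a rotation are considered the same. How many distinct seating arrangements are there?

720

Around a circle, 7 distinct people have 7!/7 = (6)! = 720 rotationally distinct seatings.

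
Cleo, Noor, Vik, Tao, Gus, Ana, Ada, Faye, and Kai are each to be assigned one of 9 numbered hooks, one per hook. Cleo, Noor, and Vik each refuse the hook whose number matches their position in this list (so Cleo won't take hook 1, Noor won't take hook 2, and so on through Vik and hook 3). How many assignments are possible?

256320

Let Aᵢ (for i ∈ {1, 2, 3}) be the placements that put person i in their forbidden hook. Any j of these fix j positions, leaving (9−j)! ways to fill the rest, and there are C(3,j) ways to pick which j.
By inclusion–exclusion, the number of valid placements is Σ_{j=0}^{3} (−1)^j C(3,j)·(9−j)!.
Computing: 362880 − 120960 + 15120 − 720 = 256320.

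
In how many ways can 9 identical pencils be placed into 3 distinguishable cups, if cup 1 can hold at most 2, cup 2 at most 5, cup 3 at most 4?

6

Ignoring the caps, the number of non-negative solutions to x_1+…+x_3 = 9 is C(11,2) = 55.
Subtract solutions that violate a single cap (substitute x_i' = x_i − (cap_i+1)): x_1 ≥ 3 gives C(8,2) = 28; x_2 ≥ 6 gives C(5,2) = 10; x_3 ≥ 5 gives C(6,2) = 15. Together 53.
Add back pairs where two caps are both exceeded: 1 + 3 + 0 = 4.
By inclusion–exclusion the count is 55 − 53 + 4 = 6.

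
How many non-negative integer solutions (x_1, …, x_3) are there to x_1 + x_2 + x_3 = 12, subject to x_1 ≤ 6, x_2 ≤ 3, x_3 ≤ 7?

By stars and bars, unrestricted non-negative solutions to x_1+…+x_3 = 12 number C(12+2,2) = 91.
Subtract solutions that violate a single cap (substitute x_i' = x_i − (cap_i+1)): x_1 ≥ 7 gives C(7,2) = 21; x_2 ≥ 4 gives C(10,2) = 45; x_3 ≥ 8 gives C(6,2) = 15. Together 81.
Add back pairs where two caps are both exceeded: 3 + 0 + 1 = 4.
By inclusion–exclusion the count is 91 − 81 + 4 = 14.

14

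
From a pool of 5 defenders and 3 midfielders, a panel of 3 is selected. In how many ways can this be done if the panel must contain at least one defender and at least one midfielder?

45

With no constraint there are C(8,3) = 56 possible selections.
Subtract selections that omit an entire group: no defenders → C(3,3) = 1; no midfielders → C(5,3) = 10.
Both groups omitted at once is impossible, so 56 − 11 = 45.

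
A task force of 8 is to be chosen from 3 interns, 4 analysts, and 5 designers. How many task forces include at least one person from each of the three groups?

485

With no constraint there are C(12,8) = 495 possible selections.
Subtract selections that omit an entire group: no interns → C(9,8) = 9; no analysts → C(8,8) = 1; no designers → C(7,8) = 0.
Add back selections omitting two groups (i.e. drawn from a single group): C(3,8) + C(4,8) + C(5,8) = 0.
By inclusion–exclusion: 495 − 10 + 0 = 485.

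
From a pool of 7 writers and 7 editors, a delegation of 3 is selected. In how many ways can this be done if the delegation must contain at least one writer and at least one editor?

Total 3-person selections from all 14: C(14,3) = 364.
Subtract selections that omit an entire group: no writers → C(7,3) = 35; no editors → C(7,3) = 35.
Both groups omitted at once is impossible, so 364 − 70 = 294.

294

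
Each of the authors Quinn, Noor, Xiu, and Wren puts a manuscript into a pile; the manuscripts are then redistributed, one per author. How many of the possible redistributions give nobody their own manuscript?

Let Aᵢ be the assignments in which author i gets their own manuscript. We want the size of the complement of A₁∪…∪A_4.
By inclusion–exclusion this is Σ_{j=0}^{4} (−1)^j C(4,j)·(4−j)!.
Computing: 24 − 24 + 12 − 4 + 1 = 9.

9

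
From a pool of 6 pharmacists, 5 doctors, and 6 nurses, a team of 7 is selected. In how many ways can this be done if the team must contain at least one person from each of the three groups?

17996

Unrestricted: C(17,7) = 19448 ways to pick any 7 of the 17.
Subtract selections that omit an entire group: no pharmacists → C(11,7) = 330; no doctors → C(12,7) = 792; no nurses → C(11,7) = 330.
Add back selections omitting two groups (i.e. drawn from a single group): C(6,7) + C(5,7) + C(6,7) = 0.
By inclusion–exclusion: 19448 − 1452 + 0 = 17996.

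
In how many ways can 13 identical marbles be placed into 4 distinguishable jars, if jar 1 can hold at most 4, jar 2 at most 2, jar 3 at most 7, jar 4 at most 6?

Ignoring the caps, the number of non-negative solutions to x_1+…+x_4 = 13 is C(16,3) = 560.
Subtract solutions that violate a single cap (substitute x_i' = x_i − (cap_i+1)): x_1 ≥ 5 gives C(11,3) = 165; x_2 ≥ 3 gives C(13,3) = 286; x_3 ≥ 8 gives C(8,3) = 56; x_4 ≥ 7 gives C(9,3) = 84. Together 591.
Add back pairs where two caps are both exceeded: 56 + 1 + 4 + 10 + 20 + 0 = 91.
By inclusion–exclusion the count is 560 − 591 + 91 = 60.

60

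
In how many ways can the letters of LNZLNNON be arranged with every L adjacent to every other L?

210

Treat the 2 copies of L as a single block. The multiset to arrange is then {LL, N, N, N, N, O, Z}, 7 items in all.
That gives (7)!/(4!) = 210 arrangements.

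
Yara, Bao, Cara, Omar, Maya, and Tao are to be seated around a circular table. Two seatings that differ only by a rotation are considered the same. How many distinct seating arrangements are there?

Fix one person's seat to break rotational symmetry; the remaining 5 people can be arranged in (5)! = 120 ways.

120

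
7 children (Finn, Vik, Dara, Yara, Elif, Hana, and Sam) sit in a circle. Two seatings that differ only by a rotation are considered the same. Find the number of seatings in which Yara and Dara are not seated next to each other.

All circular seatings of 7 people number (6)! = 720.
Those with Yara next to Dara: fuse the pair into one unit and seat 6 units around a circle — 2·(5)! = 240.
Subtracting, 720 − 240 = 480.

480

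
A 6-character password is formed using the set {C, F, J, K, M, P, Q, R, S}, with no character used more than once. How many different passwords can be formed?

Choose and order 6 of the 9 symbols: the first character has 9 options, the next 8, and so on down to 4.
That product is 9 × 8 × 7 × 6 × 5 × 4 = 60480.

60480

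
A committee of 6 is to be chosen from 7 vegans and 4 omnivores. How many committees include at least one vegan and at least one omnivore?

455

With no constraint there are C(11,6) = 462 possible selections.
Selections missing a whole group: no vegans → C(4,6) = 0; no omnivores → C(7,6) = 7.
Both groups omitted at once is impossible, so 462 − 7 = 455.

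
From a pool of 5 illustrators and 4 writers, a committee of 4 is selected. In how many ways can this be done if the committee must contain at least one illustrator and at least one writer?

With no constraint there are C(9,4) = 126 possible selections.
Subtract selections that omit an entire group: no illustrators → C(4,4) = 1; no writers → C(5,4) = 5.
Both groups omitted at once is impossible, so 126 − 6 = 120.

120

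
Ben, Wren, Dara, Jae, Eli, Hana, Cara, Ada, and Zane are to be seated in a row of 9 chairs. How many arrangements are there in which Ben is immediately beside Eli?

Glue Ben and Eli into one block (2 internal orders), leaving 8 units to arrange in a row.
That gives 2 × 8! = 2 × 40320 = 80640.

80640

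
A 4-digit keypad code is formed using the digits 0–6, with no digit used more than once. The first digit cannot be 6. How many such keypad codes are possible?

The first digit has 7−1 = 6 choices (anything except 6).
The remaining 3 digits are filled from the other 6 symbols without repetition: 6 × 5 × 4 = 120.
Total: 6 × 120 = 720.

720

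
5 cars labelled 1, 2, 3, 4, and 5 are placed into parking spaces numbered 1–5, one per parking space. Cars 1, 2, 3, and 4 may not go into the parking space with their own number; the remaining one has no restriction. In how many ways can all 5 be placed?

53

Let Aᵢ (for 1 ≤ i ≤ 4) be the placements that put car i in its forbidden parking space. Any j of these fix j positions, leaving (5−j)! ways to fill the rest, and there are C(4,j) ways to pick which j.
By inclusion–exclusion, the number of valid placements is Σ_{j=0}^{4} (−1)^j C(4,j)·(5−j)!.
Computing: 120 − 96 + 36 − 8 + 1 = 53.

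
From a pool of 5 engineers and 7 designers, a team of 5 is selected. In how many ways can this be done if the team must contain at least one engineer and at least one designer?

With no constraint there are C(12,5) = 792 possible selections.
Subtract selections that omit an entire group: no engineers → C(7,5) = 21; no designers → C(5,5) = 1.
Both groups omitted at once is impossible, so 792 − 22 = 770.

770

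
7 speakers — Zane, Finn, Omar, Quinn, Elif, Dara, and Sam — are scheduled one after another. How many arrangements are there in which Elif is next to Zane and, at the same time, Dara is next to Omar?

480

Treat {Elif,Zane} as one block (2 orders) and {Dara,Omar} as another (2 orders).
That leaves 5 units to arrange: 2 × 2 × 5! = 4 × 120 = 480.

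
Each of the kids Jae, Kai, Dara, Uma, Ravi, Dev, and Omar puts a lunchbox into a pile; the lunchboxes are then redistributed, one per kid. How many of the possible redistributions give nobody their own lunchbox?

This is the derangement count D_7: permutations of 7 items with no fixed point.
By inclusion–exclusion this is Σ_{j=0}^{7} (−1)^j C(7,j)·(7−j)!.
Computing: 5040 − 5040 + 2520 − 840 + 210 − 42 + 7 − 1 = 1854.

1854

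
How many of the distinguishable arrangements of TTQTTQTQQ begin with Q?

With the first slot taken by Q, it remains to arrange the other 8 letters (TTTTQTQQ).
Those 8 letters have Q appearing 3 times and T appearing 5 times, giving (8)!/(5!·3!) = 56.

56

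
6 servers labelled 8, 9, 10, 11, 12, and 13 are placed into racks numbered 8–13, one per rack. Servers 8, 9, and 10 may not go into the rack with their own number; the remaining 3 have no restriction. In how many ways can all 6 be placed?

Let Aᵢ (for i ∈ {8, 9, 10}) be the placements that put server i in its forbidden rack. Any j of these fix j positions, leaving (6−j)! ways to fill the rest, and there are C(3,j) ways to pick which j.
By inclusion–exclusion, the number of valid placements is Σ_{j=0}^{3} (−1)^j C(3,j)·(6−j)!.
Computing: 720 − 360 + 72 − 6 = 426.

426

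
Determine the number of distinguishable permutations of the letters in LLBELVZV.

Letter multiplicities in LLBELVZV: B×1, E×1, L×3, V×2, Z×1.
Dividing 8! = 40320 by 3!·2! = 12 for the repeated letters gives 3360.

3360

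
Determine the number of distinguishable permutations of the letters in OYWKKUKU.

OYWKKUKU has 8 letters with K appearing 3 times and U appearing twice.
The number of distinct arrangements is 8!/(3!·2!) = 40320/12 = 3360.

3360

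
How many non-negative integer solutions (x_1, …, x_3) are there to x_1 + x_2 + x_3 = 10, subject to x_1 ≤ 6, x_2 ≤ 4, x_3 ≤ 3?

10

Without the upper bounds there are C(12,2) = 66 ways to split 10 among 3 variables.
Subtract solutions that violate a single cap (substitute x_i' = x_i − (cap_i+1)): x_1 ≥ 7 gives C(5,2) = 10; x_2 ≥ 5 gives C(7,2) = 21; x_3 ≥ 4 gives C(8,2) = 28. Together 59.
Add back pairs where two caps are both exceeded: 0 + 0 + 3 = 3.
By inclusion–exclusion the count is 66 − 59 + 3 = 10.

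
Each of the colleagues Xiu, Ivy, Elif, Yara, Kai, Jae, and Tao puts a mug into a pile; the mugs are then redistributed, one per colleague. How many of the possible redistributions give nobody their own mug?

1854

This is the derangement count D_7: permutations of 7 items with no fixed point.
By inclusion–exclusion this is Σ_{j=0}^{7} (−1)^j C(7,j)·(7−j)!.
Computing: 5040 − 5040 + 2520 − 840 + 210 − 42 + 7 − 1 = 1854.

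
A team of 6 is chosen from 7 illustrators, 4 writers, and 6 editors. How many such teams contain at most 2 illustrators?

6384

Split by how many illustrators are chosen (0 through 2).
Sum: C(7,0)·C(10,6) + C(7,1)·C(10,5) + C(7,2)·C(10,4) = 210 + 1764 + 4410 = 6384.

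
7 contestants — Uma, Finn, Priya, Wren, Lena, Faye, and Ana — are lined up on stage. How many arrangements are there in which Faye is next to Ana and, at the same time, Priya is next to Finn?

Treat {Faye,Ana} as one block (2 orders) and {Priya,Finn} as another (2 orders).
That leaves 5 units to arrange: 2 × 2 × 5! = 4 × 120 = 480.

480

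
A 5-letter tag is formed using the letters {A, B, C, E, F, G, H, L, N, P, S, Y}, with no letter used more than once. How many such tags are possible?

Choose and order 5 of the 12 symbols: the first letter has 12 options, the next 11, and so on down to 8.
That product is 12 × 11 × 10 × 9 × 8 = 95040.

95040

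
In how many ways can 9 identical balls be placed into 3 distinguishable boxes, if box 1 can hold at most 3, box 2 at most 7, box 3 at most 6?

Ignoring the caps, the number of non-negative solutions to x_1+…+x_3 = 9 is C(11,2) = 55.
Subtract solutions that violate a single cap (substitute x_i' = x_i − (cap_i+1)): x_1 ≥ 4 gives C(7,2) = 21; x_2 ≥ 8 gives C(3,2) = 3; x_3 ≥ 7 gives C(4,2) = 6. Together 30.
No two caps can be exceeded simultaneously, so the pair terms are all 0.
By inclusion–exclusion the count is 55 − 30 + 0 = 25.

25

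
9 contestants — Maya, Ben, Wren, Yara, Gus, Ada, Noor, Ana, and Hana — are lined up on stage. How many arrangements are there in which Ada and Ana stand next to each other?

80640

Place the 7 others and the Ada-Ana pair as 8 objects in a line; the pair has 2 internal arrangements.
That gives 2 × 8! = 2 × 40320 = 80640.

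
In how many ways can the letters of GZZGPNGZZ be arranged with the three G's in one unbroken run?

210

Treat the 3 copies of G as a single block. The multiset to arrange is then {GGG, N, P, Z, Z, Z, Z}, 7 items in all.
That gives (7)!/(4!) = 210 arrangements.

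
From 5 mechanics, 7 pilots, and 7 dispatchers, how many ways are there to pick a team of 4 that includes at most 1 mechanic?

2821

Split by how many mechanics are chosen (0 through 1).
Sum: C(5,0)·C(14,4) + C(5,1)·C(14,3) = 1001 + 1820 = 2821.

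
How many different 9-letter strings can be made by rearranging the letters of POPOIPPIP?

Letter multiplicities in POPOIPPIP: I×2, O×2, P×5.
Dividing 9! = 362880 by 5!·2!·2! = 480 for the repeated letters gives 756.

756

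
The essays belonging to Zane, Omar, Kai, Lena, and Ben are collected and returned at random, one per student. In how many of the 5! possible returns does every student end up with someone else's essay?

44

Let Aᵢ be the assignments in which student i gets their own essay. We want the size of the complement of A₁∪…∪A_5.
By inclusion–exclusion this is Σ_{j=0}^{5} (−1)^j C(5,j)·(5−j)!.
Computing: 120 − 120 + 60 − 20 + 5 − 1 = 44.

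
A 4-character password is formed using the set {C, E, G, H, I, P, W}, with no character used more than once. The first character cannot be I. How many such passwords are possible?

The first character has 7−1 = 6 choices (anything except I).
The remaining 3 characters are filled from the other 6 symbols without repetition: 6 × 5 × 4 = 120.
Total: 6 × 120 = 720.

720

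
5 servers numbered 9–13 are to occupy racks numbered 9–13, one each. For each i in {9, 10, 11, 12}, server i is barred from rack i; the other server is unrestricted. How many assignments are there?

Let Aᵢ (for 9 ≤ i ≤ 12) be the placements that put server i in its forbidden rack. Any j of these fix j positions, leaving (5−j)! ways to fill the rest, and there are C(4,j) ways to pick which j.
By inclusion–exclusion, the number of valid placements is Σ_{j=0}^{4} (−1)^j C(4,j)·(5−j)!.
Computing: 120 − 96 + 36 − 8 + 1 = 53.

53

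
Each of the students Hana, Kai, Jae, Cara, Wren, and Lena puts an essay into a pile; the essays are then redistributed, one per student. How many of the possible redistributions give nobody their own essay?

265

Count assignments avoiding every fixed point. For any j of the 6 students fixed to their own essay, the other 6−j can be arranged in (6−j)! ways.
By inclusion–exclusion this is Σ_{j=0}^{6} (−1)^j C(6,j)·(6−j)!.
Computing: 720 − 720 + 360 − 120 + 30 − 6 + 1 = 265.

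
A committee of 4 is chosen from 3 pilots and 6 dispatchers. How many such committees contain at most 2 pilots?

120

Split by how many pilots are chosen (0 through 2).
Sum: C(3,0)·C(6,4) + C(3,1)·C(6,3) + C(3,2)·C(6,2) = 15 + 60 + 45 = 120.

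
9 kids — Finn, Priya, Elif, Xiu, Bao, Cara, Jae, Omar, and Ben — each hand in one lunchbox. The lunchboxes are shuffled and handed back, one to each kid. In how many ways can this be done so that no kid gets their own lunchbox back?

Let Aᵢ be the assignments in which kid i gets their own lunchbox. We want the size of the complement of A₁∪…∪A_9.
By inclusion–exclusion this is Σ_{j=0}^{9} (−1)^j C(9,j)·(9−j)!.
Computing: 362880 − 362880 + 181440 − 60480 + 15120 − 3024 + 504 − 72 + 9 − 1 = 133496.

133496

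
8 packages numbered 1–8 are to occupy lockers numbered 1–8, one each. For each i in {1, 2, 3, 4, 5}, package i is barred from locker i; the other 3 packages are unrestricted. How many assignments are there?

21234

Let Aᵢ (for 1 ≤ i ≤ 5) be the placements that put package i in its forbidden locker. Any j of these fix j positions, leaving (8−j)! ways to fill the rest, and there are C(5,j) ways to pick which j.
By inclusion–exclusion, the number of valid placements is Σ_{j=0}^{5} (−1)^j C(5,j)·(8−j)!.
Computing: 40320 − 25200 + 7200 − 1200 + 120 − 6 = 21234.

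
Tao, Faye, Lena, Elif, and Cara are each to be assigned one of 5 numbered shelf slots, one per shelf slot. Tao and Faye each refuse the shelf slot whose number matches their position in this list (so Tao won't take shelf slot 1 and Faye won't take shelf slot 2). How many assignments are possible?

Let Aᵢ (for i ∈ {1, 2}) be the placements that put person i in their forbidden shelf slot. Any j of these fix j positions, leaving (5−j)! ways to fill the rest, and there are C(2,j) ways to pick which j.
By inclusion–exclusion, the number of valid placements is Σ_{j=0}^{2} (−1)^j C(2,j)·(5−j)!.
Computing: 120 − 48 + 6 = 78.

78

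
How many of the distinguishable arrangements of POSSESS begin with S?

Fix S in the first position and arrange the remaining 6 letters.
Those 6 letters have S appearing 3 times, giving (6)!/(3!) = 120.

120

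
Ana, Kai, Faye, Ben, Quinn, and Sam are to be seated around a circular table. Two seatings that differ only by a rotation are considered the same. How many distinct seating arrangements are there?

120

Fix one person's seat to break rotational symmetry; the remaining 5 people can be arranged in (5)! = 120 ways.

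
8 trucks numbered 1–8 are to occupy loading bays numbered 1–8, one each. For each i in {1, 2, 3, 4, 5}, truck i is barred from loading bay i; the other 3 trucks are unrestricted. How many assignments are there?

Let Aᵢ (for 1 ≤ i ≤ 5) be the placements that put truck i in its forbidden loading bay. Any j of these fix j positions, leaving (8−j)! ways to fill the rest, and there are C(5,j) ways to pick which j.
By inclusion–exclusion, the number of valid placements is Σ_{j=0}^{5} (−1)^j C(5,j)·(8−j)!.
Computing: 40320 − 25200 + 7200 − 1200 + 120 − 6 = 21234.

21234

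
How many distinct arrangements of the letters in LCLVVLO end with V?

120

With the last slot taken by V, it remains to arrange the other 6 letters (LCLVLO).
Those 6 letters have L appearing 3 times, giving (6)!/(3!) = 120.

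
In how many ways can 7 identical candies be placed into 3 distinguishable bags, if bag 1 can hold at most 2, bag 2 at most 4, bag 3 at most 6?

14

By stars and bars, unrestricted non-negative solutions to x_1+…+x_3 = 7 number C(7+2,2) = 36.
Subtract solutions that violate a single cap (substitute x_i' = x_i − (cap_i+1)): x_1 ≥ 3 gives C(6,2) = 15; x_2 ≥ 5 gives C(4,2) = 6; x_3 ≥ 7 gives C(2,2) = 1. Together 22.
No two caps can be exceeded simultaneously, so the pair terms are all 0.
By inclusion–exclusion the count is 36 − 22 + 0 = 14.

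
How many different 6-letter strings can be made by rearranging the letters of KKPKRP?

Letter multiplicities in KKPKRP: K×3, P×2, R×1.
Dividing 6! = 720 by 3!·2! = 12 for the repeated letters gives 60.

60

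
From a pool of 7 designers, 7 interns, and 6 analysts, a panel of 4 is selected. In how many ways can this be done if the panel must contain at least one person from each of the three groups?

2499

With no constraint there are C(20,4) = 4845 possible selections.
Selections missing a whole group: no designers → C(13,4) = 715; no interns → C(13,4) = 715; no analysts → C(14,4) = 1001.
Add back selections omitting two groups (i.e. drawn from a single group): C(7,4) + C(7,4) + C(6,4) = 85.
By inclusion–exclusion: 4845 − 2431 + 85 = 2499.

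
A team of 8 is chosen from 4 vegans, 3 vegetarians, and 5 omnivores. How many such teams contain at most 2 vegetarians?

369

Split by how many vegetarians are chosen (0 through 2).
Sum: C(3,0)·C(9,8) + C(3,1)·C(9,7) + C(3,2)·C(9,6) = 9 + 108 + 252 = 369.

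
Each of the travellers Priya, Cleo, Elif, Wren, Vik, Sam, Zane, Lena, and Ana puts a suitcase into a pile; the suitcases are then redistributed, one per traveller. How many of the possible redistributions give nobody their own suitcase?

133496

Let Aᵢ be the assignments in which traveller i gets their own suitcase. We want the size of the complement of A₁∪…∪A_9.
By inclusion–exclusion this is Σ_{j=0}^{9} (−1)^j C(9,j)·(9−j)!.
Computing: 362880 − 362880 + 181440 − 60480 + 15120 − 3024 + 504 − 72 + 9 − 1 = 133496.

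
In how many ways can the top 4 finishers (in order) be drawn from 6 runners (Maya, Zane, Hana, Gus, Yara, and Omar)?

360

This is an ordered selection of 4 from 6: P(6,4).
That gives 6 × 5 × 4 × 3 = 360.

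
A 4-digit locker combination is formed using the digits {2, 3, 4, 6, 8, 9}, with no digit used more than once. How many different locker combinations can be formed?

This is a permutation of 4 out of 6: P(6,4) = 6!/2!.
That product is 6 × 5 × 4 × 3 = 360.

360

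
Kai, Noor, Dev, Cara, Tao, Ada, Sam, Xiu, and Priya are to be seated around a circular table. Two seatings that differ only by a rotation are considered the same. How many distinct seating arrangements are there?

40320

Around a circle, 9 distinct people have 9!/9 = (8)! = 40320 rotationally distinct seatings.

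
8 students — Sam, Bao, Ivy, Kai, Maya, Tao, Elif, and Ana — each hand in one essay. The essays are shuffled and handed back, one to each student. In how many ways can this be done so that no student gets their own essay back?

14833

Count assignments avoiding every fixed point. For any j of the 8 students fixed to their own essay, the other 8−j can be arranged in (8−j)! ways.
By inclusion–exclusion this is Σ_{j=0}^{8} (−1)^j C(8,j)·(8−j)!.
Computing: 40320 − 40320 + 20160 − 6720 + 1680 − 336 + 56 − 8 + 1 = 14833.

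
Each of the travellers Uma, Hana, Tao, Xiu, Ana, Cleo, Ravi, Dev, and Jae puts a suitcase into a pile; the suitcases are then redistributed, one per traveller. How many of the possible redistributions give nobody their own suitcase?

Let Aᵢ be the assignments in which traveller i gets their own suitcase. We want the size of the complement of A₁∪…∪A_9.
By inclusion–exclusion this is Σ_{j=0}^{9} (−1)^j C(9,j)·(9−j)!.
Computing: 362880 − 362880 + 181440 − 60480 + 15120 − 3024 + 504 − 72 + 9 − 1 = 133496.

133496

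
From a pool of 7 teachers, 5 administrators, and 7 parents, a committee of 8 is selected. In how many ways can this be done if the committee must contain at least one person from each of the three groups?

71589

With no constraint there are C(19,8) = 75582 possible selections.
Subtract selections that omit an entire group: no teachers → C(12,8) = 495; no administrators → C(14,8) = 3003; no parents → C(12,8) = 495.
Add back selections omitting two groups (i.e. drawn from a single group): C(7,8) + C(5,8) + C(7,8) = 0.
By inclusion–exclusion: 75582 − 3993 + 0 = 71589.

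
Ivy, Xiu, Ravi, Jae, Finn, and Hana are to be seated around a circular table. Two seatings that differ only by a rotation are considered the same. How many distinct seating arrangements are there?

Around a circle, 6 distinct people have 6!/6 = (5)! = 120 rotationally distinct seatings.

120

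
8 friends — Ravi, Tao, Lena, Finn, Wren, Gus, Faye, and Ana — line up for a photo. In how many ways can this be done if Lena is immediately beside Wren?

10080

Treat {Lena, Wren} as a single unit. There are 7 units to order, and the pair itself can be ordered 2 ways.
So the count is 2·(7)! = 10080.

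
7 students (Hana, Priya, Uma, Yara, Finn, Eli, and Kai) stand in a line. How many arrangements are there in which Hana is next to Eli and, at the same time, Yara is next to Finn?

Treat {Hana,Eli} as one block (2 orders) and {Yara,Finn} as another (2 orders).
That leaves 5 units to arrange: 2 × 2 × 5! = 4 × 120 = 480.

480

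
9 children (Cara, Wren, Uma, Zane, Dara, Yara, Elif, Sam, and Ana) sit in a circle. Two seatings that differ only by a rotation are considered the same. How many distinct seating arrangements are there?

40320

Seat Cara anywhere (absorbing the rotational symmetry), then permute the other 8: (8)! = 40320.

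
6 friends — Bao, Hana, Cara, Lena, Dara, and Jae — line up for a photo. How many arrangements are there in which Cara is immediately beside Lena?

Treat {Cara, Lena} as a single unit. There are 5 units to order, and the pair itself can be ordered 2 ways.
So the count is 2·(5)! = 240.

240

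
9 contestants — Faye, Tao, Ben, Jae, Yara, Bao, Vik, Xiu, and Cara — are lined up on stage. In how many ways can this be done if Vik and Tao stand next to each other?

80640

Treat {Vik, Tao} as a single unit. There are 8 units to order, and the pair itself can be ordered 2 ways.
So the count is 2·(8)! = 80640.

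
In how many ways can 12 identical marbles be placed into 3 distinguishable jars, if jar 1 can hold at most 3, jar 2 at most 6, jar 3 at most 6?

10

By stars and bars, unrestricted non-negative solutions to x_1+…+x_3 = 12 number C(12+2,2) = 91.
Subtract solutions that violate a single cap (substitute x_i' = x_i − (cap_i+1)): x_1 ≥ 4 gives C(10,2) = 45; x_2 ≥ 7 gives C(7,2) = 21; x_3 ≥ 7 gives C(7,2) = 21. Together 87.
Add back pairs where two caps are both exceeded: 3 + 3 + 0 = 6.
By inclusion–exclusion the count is 91 − 87 + 6 = 10.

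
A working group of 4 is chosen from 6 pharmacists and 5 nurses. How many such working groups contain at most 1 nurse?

115

Split by how many nurses are chosen (0 through 1).
Sum: C(5,0)·C(6,4) + C(5,1)·C(6,3) = 15 + 100 = 115.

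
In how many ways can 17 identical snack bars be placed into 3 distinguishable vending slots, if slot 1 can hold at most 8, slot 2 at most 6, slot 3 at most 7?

15

Without the upper bounds there are C(19,2) = 171 ways to split 17 among 3 vending slots.
Subtract solutions that violate a single cap (substitute x_i' = x_i − (cap_i+1)): x_1 ≥ 9 gives C(10,2) = 45; x_2 ≥ 7 gives C(12,2) = 66; x_3 ≥ 8 gives C(11,2) = 55. Together 166.
Add back pairs where two caps are both exceeded: 3 + 1 + 6 = 10.
By inclusion–exclusion the count is 171 − 166 + 10 = 15.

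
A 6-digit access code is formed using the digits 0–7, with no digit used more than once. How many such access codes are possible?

20160

Choose and order 6 of the 8 symbols: the first digit has 8 options, the next 7, and so on down to 3.
8 × 7 × 6 × 5 × 4 × 3 = 20160.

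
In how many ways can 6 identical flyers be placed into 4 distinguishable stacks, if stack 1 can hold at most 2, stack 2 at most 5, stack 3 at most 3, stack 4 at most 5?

By stars and bars, unrestricted non-negative solutions to x_1+…+x_4 = 6 number C(6+3,3) = 84.
Subtract solutions that violate a single cap (substitute x_i' = x_i − (cap_i+1)): x_1 ≥ 3 gives C(6,3) = 20; x_2 ≥ 6 gives C(3,3) = 1; x_3 ≥ 4 gives C(5,3) = 10; x_4 ≥ 6 gives C(3,3) = 1. Together 32.
No two caps can be exceeded simultaneously, so the pair terms are all 0.
By inclusion–exclusion the count is 84 − 32 + 0 = 52.

52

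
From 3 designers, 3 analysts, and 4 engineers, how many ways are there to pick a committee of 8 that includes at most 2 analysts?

24

Split by how many analysts are chosen (0 through 2).
Sum: C(3,0)·C(7,8) + C(3,1)·C(7,7) + C(3,2)·C(7,6) = 0 + 3 + 21 = 24.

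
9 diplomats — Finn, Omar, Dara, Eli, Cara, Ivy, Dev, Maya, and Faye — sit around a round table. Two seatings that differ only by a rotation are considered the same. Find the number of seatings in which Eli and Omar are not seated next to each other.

30240

Without the restriction there are (8)! = 40320 seatings.
Those with Eli next to Omar: fuse the pair into one unit and seat 8 units around a circle — 2·(7)! = 10080.
Subtracting, 40320 − 10080 = 30240.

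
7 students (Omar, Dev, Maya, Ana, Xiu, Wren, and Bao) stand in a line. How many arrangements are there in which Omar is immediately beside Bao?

1440

Treat {Omar, Bao} as a single unit. There are 6 units to order, and the pair itself can be ordered 2 ways.
So the count is 2·(6)! = 1440.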